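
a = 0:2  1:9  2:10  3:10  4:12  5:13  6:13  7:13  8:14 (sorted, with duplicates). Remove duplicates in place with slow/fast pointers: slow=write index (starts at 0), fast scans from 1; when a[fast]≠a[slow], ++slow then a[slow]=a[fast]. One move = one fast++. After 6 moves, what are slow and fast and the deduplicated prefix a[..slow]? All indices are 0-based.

(s=0,f=1) a[fast]=9≠a[slow]=2 write a[1]=9 → slow++,fast++
(s=1,f=2) a[fast]=10≠a[slow]=9 write a[2]=10 → slow++,fast++
(s=2,f=3) a[fast]=10=a[slow] dup → fast++
(s=2,f=4) a[fast]=12≠a[slow]=10 write a[3]=12 → slow++,fast++
(s=3,f=5) a[fast]=13≠a[slow]=12 write a[4]=13 → slow++,fast++
(s=4,f=6) a[fast]=13=a[slow] dup → fast++

slow=4, fast=7, prefix=[2, 9, 10, 12, 13]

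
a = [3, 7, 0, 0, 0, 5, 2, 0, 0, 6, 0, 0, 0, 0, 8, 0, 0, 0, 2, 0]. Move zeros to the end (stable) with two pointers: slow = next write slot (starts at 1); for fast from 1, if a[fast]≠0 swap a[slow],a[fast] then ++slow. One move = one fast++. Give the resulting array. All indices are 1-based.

[3, 7, 5, 2, 6, 8, 2, 0, 0, 0, 0, 0, 0, 0, 0, 0, 0, 0, 0, 0]

slow=1 fast=1: a[fast]=3≠0 swap→a[1]=3, slow++,fast++
slow=2 fast=2: a[fast]=7≠0 swap→a[2]=7, slow++,fast++
slow=3 fast=3: a[fast]=0, fast++
slow=3 fast=4: a[fast]=0, fast++
slow=3 fast=5: a[fast]=0, fast++
slow=3 fast=6: a[fast]=5≠0 swap→a[3]=5, slow++,fast++
slow=4 fast=7: a[fast]=2≠0 swap→a[4]=2, slow++,fast++
slow=5 fast=8: a[fast]=0, fast++
slow=5 fast=9: a[fast]=0, fast++
slow=5 fast=10: a[fast]=6≠0 swap→a[5]=6, slow++,fast++
slow=6 fast=11: a[fast]=0, fast++
slow=6 fast=12: a[fast]=0, fast++
slow=6 fast=13: a[fast]=0, fast++
slow=6 fast=14: a[fast]=0, fast++
slow=6 fast=15: a[fast]=8≠0 swap→a[6]=8, slow++,fast++
slow=7 fast=16: a[fast]=0, fast++
slow=7 fast=17: a[fast]=0, fast++
slow=7 fast=18: a[fast]=0, fast++
slow=7 fast=19: a[fast]=2≠0 swap→a[7]=2, slow++,fast++
slow=8 fast=20: a[fast]=0, fast++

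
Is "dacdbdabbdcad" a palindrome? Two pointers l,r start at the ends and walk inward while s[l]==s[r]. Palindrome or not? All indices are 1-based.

not a palindrome (mismatch at 6,8)

[1,13] 'd'=='d' → l++,r--
[2,12] 'a'=='a' → l++,r--
[3,11] 'c'=='c' → l++,r--
[4,10] 'd'=='d' → l++,r--
[5,9] 'b'=='b' → l++,r--
[6,8] 'd'!='b' → stop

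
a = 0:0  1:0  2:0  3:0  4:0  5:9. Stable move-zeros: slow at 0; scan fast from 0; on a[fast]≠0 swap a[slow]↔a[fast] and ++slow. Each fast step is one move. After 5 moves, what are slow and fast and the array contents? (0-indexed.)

slow=0, fast=5, a=[0, 0, 0, 0, 0, 9]

slow=0 fast=0: a[fast]=0, fast++
slow=0 fast=1: a[fast]=0, fast++
slow=0 fast=2: a[fast]=0, fast++
slow=0 fast=3: a[fast]=0, fast++
slow=0 fast=4: a[fast]=0, fast++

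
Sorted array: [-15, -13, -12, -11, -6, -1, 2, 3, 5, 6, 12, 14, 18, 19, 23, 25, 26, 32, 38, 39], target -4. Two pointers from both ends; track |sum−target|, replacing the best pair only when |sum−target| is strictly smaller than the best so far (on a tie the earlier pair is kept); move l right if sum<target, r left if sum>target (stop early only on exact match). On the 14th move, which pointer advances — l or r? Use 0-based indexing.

l

l=0 r=19: -15+39=24 d=28 *, r--
l=0 r=18: -15+38=23 d=27 *, r--
l=0 r=17: -15+32=17 d=21 *, r--
l=0 r=16: -15+26=11 d=15 *, r--
l=0 r=15: -15+25=10 d=14 *, r--
l=0 r=14: -15+23=8 d=12 *, r--
l=0 r=13: -15+19=4 d=8 *, r--
l=0 r=12: -15+18=3 d=7 *, r--
l=0 r=11: -15+14=-1 d=3 *, r--
l=0 r=10: -15+12=-3 d=1 *, r--
l=0 r=9: -15+6=-9 d=5, l++
l=1 r=9: -13+6=-7 d=3, l++
l=2 r=9: -12+6=-6 d=2, l++
l=3 r=9: -11+6=-5 d=1, l++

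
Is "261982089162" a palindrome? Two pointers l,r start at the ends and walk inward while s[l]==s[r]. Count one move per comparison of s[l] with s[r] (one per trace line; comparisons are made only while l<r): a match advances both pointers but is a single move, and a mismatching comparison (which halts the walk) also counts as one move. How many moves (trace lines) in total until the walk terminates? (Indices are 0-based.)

6 moves

l=0 r=11: '2'=='2', l++,r--
l=1 r=10: '6'=='6', l++,r--
l=2 r=9: '1'=='1', l++,r--
l=3 r=8: '9'=='9', l++,r--
l=4 r=7: '8'=='8', l++,r--
l=5 r=6: '2'!='0', stop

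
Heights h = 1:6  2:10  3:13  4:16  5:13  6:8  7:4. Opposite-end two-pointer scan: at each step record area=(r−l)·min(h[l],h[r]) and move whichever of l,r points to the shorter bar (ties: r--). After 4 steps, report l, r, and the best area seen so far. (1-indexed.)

[1,7] min(6,4)*6=24 best=24 * → r--
[1,6] min(6,8)*5=30 best=30 * → l++
[2,6] min(10,8)*4=32 best=32 * → r--
[2,5] min(10,13)*3=30 best=32 → l++

l=3, r=5, best area=32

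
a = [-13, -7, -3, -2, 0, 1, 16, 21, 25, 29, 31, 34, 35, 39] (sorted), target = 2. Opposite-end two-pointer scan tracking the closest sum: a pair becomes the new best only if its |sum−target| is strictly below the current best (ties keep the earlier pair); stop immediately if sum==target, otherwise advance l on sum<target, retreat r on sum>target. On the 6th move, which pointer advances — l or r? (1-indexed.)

l=1 r=14: -13+39=26 d=24 *, r--
l=1 r=13: -13+35=22 d=20 *, r--
l=1 r=12: -13+34=21 d=19 *, r--
l=1 r=11: -13+31=18 d=16 *, r--
l=1 r=10: -13+29=16 d=14 *, r--
l=1 r=9: -13+25=12 d=10 *, r--

r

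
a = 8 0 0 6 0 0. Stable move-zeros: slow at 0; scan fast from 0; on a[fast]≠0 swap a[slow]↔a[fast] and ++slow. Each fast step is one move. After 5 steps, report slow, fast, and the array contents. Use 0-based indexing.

slow=2, fast=5, a=[8, 6, 0, 0, 0, 0]

slow=0 fast=0: a[fast]=8≠0 swap→a[0]=8, slow++,fast++
slow=1 fast=1: a[fast]=0, fast++
slow=1 fast=2: a[fast]=0, fast++
slow=1 fast=3: a[fast]=6≠0 swap→a[1]=6, slow++,fast++
slow=2 fast=4: a[fast]=0, fast++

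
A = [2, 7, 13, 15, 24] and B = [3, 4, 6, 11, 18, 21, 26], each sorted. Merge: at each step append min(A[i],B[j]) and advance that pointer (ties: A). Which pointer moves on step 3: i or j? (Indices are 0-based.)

j

i=0 j=0: A[i]=2<=B[j]=3 take 2, i++
i=1 j=0: A[i]=7>B[j]=3 take 3, j++
i=1 j=1: A[i]=7>B[j]=4 take 4, j++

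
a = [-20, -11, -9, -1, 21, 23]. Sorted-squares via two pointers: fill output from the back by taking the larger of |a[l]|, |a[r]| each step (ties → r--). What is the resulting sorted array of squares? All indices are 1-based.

[1, 81, 121, 400, 441, 529]

l=1 r=6: |-20|<=|23| out[6]=529, r--
l=1 r=5: |-20|<=|21| out[5]=441, r--
l=1 r=4: |-20|>|-1| out[4]=400, l++
l=2 r=4: |-11|>|-1| out[3]=121, l++
l=3 r=4: |-9|>|-1| out[2]=81, l++
l=4 r=4: |-1|<=|-1| out[1]=1, r--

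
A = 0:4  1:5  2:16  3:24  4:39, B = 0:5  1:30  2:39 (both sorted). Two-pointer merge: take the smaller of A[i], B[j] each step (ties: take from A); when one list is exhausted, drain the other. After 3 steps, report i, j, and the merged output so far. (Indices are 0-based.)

i=0 j=0: A[i]=4<=B[j]=5 take 4, i++
i=1 j=0: A[i]=5<=B[j]=5 take 5, i++
i=2 j=0: A[i]=16>B[j]=5 take 5, j++

i=2, j=1, merged so far=[4, 5, 5]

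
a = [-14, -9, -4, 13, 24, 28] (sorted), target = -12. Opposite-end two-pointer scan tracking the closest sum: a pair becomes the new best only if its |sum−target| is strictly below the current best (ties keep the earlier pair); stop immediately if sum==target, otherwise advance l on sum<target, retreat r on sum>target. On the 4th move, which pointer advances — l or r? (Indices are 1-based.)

[1,6] -14+28=14 d=26 * → r--
[1,5] -14+24=10 d=22 * → r--
[1,4] -14+13=-1 d=11 * → r--
[1,3] -14+-4=-18 d=6 * → l++

l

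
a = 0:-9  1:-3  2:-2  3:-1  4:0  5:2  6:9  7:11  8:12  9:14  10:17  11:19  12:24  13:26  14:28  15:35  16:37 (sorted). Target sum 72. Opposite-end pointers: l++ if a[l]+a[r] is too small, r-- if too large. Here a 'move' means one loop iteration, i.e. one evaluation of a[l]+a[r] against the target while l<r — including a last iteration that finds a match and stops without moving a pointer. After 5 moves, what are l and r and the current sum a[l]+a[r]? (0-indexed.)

l=5, r=16, sum=39

[0,16] -9+37=28 <72 → l++
[1,16] -3+37=34 <72 → l++
[2,16] -2+37=35 <72 → l++
[3,16] -1+37=36 <72 → l++
[4,16] 0+37=37 <72 → l++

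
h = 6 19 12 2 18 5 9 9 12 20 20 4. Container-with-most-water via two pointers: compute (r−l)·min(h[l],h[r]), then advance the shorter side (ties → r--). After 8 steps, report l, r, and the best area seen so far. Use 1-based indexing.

[1,12] min(6,4)*11=44 best=44 * → r--
[1,11] min(6,20)*10=60 best=60 * → l++
[2,11] min(19,20)*9=171 best=171 * → l++
[3,11] min(12,20)*8=96 best=171 → l++
[4,11] min(2,20)*7=14 best=171 → l++
[5,11] min(18,20)*6=108 best=171 → l++
[6,11] min(5,20)*5=25 best=171 → l++
[7,11] min(9,20)*4=36 best=171 → l++

l=8, r=11, best area=171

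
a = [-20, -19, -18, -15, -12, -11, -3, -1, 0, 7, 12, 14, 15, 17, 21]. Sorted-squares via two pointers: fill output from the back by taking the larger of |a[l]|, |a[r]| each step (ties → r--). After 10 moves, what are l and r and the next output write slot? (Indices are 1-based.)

l=6, r=10, next write slot=5

l=1 r=15: |-20|<=|21| out[15]=441, r--
l=1 r=14: |-20|>|17| out[14]=400, l++
l=2 r=14: |-19|>|17| out[13]=361, l++
l=3 r=14: |-18|>|17| out[12]=324, l++
l=4 r=14: |-15|<=|17| out[11]=289, r--
l=4 r=13: |-15|<=|15| out[10]=225, r--
l=4 r=12: |-15|>|14| out[9]=225, l++
l=5 r=12: |-12|<=|14| out[8]=196, r--
l=5 r=11: |-12|<=|12| out[7]=144, r--
l=5 r=10: |-12|>|7| out[6]=144, l++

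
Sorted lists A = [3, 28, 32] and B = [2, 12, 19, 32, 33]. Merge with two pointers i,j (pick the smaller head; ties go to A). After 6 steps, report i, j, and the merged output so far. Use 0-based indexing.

i=3, j=3, merged so far=[2, 3, 12, 19, 28, 32]

i=0 j=0: A[i]=3>B[j]=2 take 2, j++
i=0 j=1: A[i]=3<=B[j]=12 take 3, i++
i=1 j=1: A[i]=28>B[j]=12 take 12, j++
i=1 j=2: A[i]=28>B[j]=19 take 19, j++
i=1 j=3: A[i]=28<=B[j]=32 take 28, i++
i=2 j=3: A[i]=32<=B[j]=32 take 32, i++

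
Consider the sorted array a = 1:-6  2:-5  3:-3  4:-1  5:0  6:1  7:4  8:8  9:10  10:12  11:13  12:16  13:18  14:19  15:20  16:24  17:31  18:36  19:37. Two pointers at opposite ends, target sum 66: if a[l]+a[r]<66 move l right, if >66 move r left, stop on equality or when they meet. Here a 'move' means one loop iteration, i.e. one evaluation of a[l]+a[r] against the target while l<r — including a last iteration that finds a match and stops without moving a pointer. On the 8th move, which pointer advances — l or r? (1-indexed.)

l

l=1 r=19: -6+37=31 <66, l++
l=2 r=19: -5+37=32 <66, l++
l=3 r=19: -3+37=34 <66, l++
l=4 r=19: -1+37=36 <66, l++
l=5 r=19: 0+37=37 <66, l++
l=6 r=19: 1+37=38 <66, l++
l=7 r=19: 4+37=41 <66, l++
l=8 r=19: 8+37=45 <66, l++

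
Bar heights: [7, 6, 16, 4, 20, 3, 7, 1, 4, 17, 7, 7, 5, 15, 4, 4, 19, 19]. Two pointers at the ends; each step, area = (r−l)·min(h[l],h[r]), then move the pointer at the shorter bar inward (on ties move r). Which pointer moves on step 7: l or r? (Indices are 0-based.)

r

[0,17] min(7,19)*17=119 best=119 * → l++
[1,17] min(6,19)*16=96 best=119 → l++
[2,17] min(16,19)*15=240 best=240 * → l++
[3,17] min(4,19)*14=56 best=240 → l++
[4,17] min(20,19)*13=247 best=247 * → r--
[4,16] min(20,19)*12=228 best=247 → r--
[4,15] min(20,4)*11=44 best=247 → r--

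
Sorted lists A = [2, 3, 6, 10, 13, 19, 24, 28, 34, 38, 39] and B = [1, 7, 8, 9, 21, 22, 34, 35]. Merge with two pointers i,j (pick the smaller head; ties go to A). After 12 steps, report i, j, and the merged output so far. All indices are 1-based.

i=7, j=7, merged so far=[1, 2, 3, 6, 7, 8, 9, 10, 13, 19, 21, 22]

i=1 j=1: A[i]=2>B[j]=1 take 1, j++
i=1 j=2: A[i]=2<=B[j]=7 take 2, i++
i=2 j=2: A[i]=3<=B[j]=7 take 3, i++
i=3 j=2: A[i]=6<=B[j]=7 take 6, i++
i=4 j=2: A[i]=10>B[j]=7 take 7, j++
i=4 j=3: A[i]=10>B[j]=8 take 8, j++
i=4 j=4: A[i]=10>B[j]=9 take 9, j++
i=4 j=5: A[i]=10<=B[j]=21 take 10, i++
i=5 j=5: A[i]=13<=B[j]=21 take 13, i++
i=6 j=5: A[i]=19<=B[j]=21 take 19, i++
i=7 j=5: A[i]=24>B[j]=21 take 21, j++
i=7 j=6: A[i]=24>B[j]=22 take 22, j++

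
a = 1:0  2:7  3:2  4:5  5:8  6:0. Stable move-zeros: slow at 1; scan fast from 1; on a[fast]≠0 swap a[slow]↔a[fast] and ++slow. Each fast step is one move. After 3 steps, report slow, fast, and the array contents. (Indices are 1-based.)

slow=3, fast=4, a=[7, 2, 0, 5, 8, 0]

(s=1,f=1) a[fast]=0 → fast++
(s=1,f=2) a[fast]=7≠0 swap→a[1]=7 → slow++,fast++
(s=2,f=3) a[fast]=2≠0 swap→a[2]=2 → slow++,fast++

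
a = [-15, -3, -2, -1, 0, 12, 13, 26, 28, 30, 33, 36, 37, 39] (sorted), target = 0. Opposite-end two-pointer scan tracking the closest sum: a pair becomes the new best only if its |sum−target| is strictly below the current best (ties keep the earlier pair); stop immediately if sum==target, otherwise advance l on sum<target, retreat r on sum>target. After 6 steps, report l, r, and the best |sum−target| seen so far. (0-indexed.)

l=0 r=13: -15+39=24 d=24 *, r--
l=0 r=12: -15+37=22 d=22 *, r--
l=0 r=11: -15+36=21 d=21 *, r--
l=0 r=10: -15+33=18 d=18 *, r--
l=0 r=9: -15+30=15 d=15 *, r--
l=0 r=8: -15+28=13 d=13 *, r--

l=0, r=7, best |Δ|=13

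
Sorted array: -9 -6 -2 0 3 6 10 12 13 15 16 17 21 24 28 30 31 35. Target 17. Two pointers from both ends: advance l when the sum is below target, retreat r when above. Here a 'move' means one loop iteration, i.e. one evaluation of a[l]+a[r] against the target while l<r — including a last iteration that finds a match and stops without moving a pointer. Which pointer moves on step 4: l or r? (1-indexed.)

[1,18] -9+35=26 >17 → r--
[1,17] -9+31=22 >17 → r--
[1,16] -9+30=21 >17 → r--
[1,15] -9+28=19 >17 → r--

r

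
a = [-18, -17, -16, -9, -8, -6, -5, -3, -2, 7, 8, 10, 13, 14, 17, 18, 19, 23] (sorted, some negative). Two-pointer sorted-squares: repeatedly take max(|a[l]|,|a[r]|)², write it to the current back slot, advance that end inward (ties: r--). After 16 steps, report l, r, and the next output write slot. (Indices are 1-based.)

[1,18] |-18|<=|23| out[18]=529 → r--
[1,17] |-18|<=|19| out[17]=361 → r--
[1,16] |-18|<=|18| out[16]=324 → r--
[1,15] |-18|>|17| out[15]=324 → l++
[2,15] |-17|<=|17| out[14]=289 → r--
[2,14] |-17|>|14| out[13]=289 → l++
[3,14] |-16|>|14| out[12]=256 → l++
[4,14] |-9|<=|14| out[11]=196 → r--
[4,13] |-9|<=|13| out[10]=169 → r--
[4,12] |-9|<=|10| out[9]=100 → r--
[4,11] |-9|>|8| out[8]=81 → l++
[5,11] |-8|<=|8| out[7]=64 → r--
[5,10] |-8|>|7| out[6]=64 → l++
[6,10] |-6|<=|7| out[5]=49 → r--
[6,9] |-6|>|-2| out[4]=36 → l++
[7,9] |-5|>|-2| out[3]=25 → l++

l=8, r=9, next write slot=2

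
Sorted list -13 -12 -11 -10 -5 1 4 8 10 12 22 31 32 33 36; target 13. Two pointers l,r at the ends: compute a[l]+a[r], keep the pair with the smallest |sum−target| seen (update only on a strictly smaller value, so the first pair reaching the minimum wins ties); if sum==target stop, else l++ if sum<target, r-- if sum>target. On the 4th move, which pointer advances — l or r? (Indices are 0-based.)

l=0 r=14: -13+36=23 d=10 *, r--
l=0 r=13: -13+33=20 d=7 *, r--
l=0 r=12: -13+32=19 d=6 *, r--
l=0 r=11: -13+31=18 d=5 *, r--

r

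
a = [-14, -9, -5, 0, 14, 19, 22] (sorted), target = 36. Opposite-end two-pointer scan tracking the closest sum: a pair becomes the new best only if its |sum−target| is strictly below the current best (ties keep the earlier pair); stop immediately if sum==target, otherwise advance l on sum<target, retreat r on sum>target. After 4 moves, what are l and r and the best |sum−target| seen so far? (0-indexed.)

l=4, r=6, best |Δ|=14

[0,6] -14+22=8 d=28 * → l++
[1,6] -9+22=13 d=23 * → l++
[2,6] -5+22=17 d=19 * → l++
[3,6] 0+22=22 d=14 * → l++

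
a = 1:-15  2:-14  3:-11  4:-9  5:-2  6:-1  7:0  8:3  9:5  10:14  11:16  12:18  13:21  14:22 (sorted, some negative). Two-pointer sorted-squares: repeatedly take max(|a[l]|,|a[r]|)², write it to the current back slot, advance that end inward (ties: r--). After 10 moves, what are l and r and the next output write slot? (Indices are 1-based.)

l=5, r=8, next write slot=4

[1,14] |-15|<=|22| out[14]=484 → r--
[1,13] |-15|<=|21| out[13]=441 → r--
[1,12] |-15|<=|18| out[12]=324 → r--
[1,11] |-15|<=|16| out[11]=256 → r--
[1,10] |-15|>|14| out[10]=225 → l++
[2,10] |-14|<=|14| out[9]=196 → r--
[2,9] |-14|>|5| out[8]=196 → l++
[3,9] |-11|>|5| out[7]=121 → l++
[4,9] |-9|>|5| out[6]=81 → l++
[5,9] |-2|<=|5| out[5]=25 → r--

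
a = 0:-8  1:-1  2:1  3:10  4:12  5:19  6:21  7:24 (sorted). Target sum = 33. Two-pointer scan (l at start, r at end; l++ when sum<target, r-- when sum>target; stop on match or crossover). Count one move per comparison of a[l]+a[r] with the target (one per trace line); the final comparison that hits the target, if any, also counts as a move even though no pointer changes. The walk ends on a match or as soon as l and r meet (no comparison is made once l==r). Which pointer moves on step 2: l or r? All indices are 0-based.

l

[0,7] -8+24=16 <33 → l++
[1,7] -1+24=23 <33 → l++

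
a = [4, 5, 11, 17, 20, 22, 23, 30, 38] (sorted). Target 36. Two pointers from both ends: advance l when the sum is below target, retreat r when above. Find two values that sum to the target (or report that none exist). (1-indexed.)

l=1 r=9: 4+38=42 >36, r--
l=1 r=8: 4+30=34 <36, l++
l=2 r=8: 5+30=35 <36, l++
l=3 r=8: 11+30=41 >36, r--
l=3 r=7: 11+23=34 <36, l++
l=4 r=7: 17+23=40 >36, r--
l=4 r=6: 17+22=39 >36, r--
l=4 r=5: 17+20=37 >36, r--

no pair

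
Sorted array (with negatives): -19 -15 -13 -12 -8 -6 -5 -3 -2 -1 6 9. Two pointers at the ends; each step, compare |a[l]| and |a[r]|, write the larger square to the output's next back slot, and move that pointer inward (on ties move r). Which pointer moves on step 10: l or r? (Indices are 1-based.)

l=1 r=12: |-19|>|9| out[12]=361, l++
l=2 r=12: |-15|>|9| out[11]=225, l++
l=3 r=12: |-13|>|9| out[10]=169, l++
l=4 r=12: |-12|>|9| out[9]=144, l++
l=5 r=12: |-8|<=|9| out[8]=81, r--
l=5 r=11: |-8|>|6| out[7]=64, l++
l=6 r=11: |-6|<=|6| out[6]=36, r--
l=6 r=10: |-6|>|-1| out[5]=36, l++
l=7 r=10: |-5|>|-1| out[4]=25, l++
l=8 r=10: |-3|>|-1| out[3]=9, l++

l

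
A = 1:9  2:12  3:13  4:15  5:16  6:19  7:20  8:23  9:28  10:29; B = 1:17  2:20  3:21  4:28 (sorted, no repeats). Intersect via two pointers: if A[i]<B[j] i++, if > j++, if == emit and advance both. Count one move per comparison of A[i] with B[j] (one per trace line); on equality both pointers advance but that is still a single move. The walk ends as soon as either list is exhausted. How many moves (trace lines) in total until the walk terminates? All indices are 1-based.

11 moves

[i=1,j=1] 9<17 → i++
[i=2,j=1] 12<17 → i++
[i=3,j=1] 13<17 → i++
[i=4,j=1] 15<17 → i++
[i=5,j=1] 16<17 → i++
[i=6,j=1] 19>17 → j++
[i=6,j=2] 19<20 → i++
[i=7,j=2] 20==20 emit → i++,j++
[i=8,j=3] 23>21 → j++
[i=8,j=4] 23<28 → i++
[i=9,j=4] 28==28 emit → i++,j++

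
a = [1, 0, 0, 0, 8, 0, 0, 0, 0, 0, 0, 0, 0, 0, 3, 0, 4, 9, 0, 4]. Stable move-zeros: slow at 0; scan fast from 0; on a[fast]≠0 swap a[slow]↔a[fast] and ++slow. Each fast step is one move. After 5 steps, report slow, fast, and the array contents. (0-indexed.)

(s=0,f=0) a[fast]=1≠0 swap→a[0]=1 → slow++,fast++
(s=1,f=1) a[fast]=0 → fast++
(s=1,f=2) a[fast]=0 → fast++
(s=1,f=3) a[fast]=0 → fast++
(s=1,f=4) a[fast]=8≠0 swap→a[1]=8 → slow++,fast++

slow=2, fast=5, a=[1, 8, 0, 0, 0, 0, 0, 0, 0, 0, 0, 0, 0, 0, 3, 0, 4, 9, 0, 4]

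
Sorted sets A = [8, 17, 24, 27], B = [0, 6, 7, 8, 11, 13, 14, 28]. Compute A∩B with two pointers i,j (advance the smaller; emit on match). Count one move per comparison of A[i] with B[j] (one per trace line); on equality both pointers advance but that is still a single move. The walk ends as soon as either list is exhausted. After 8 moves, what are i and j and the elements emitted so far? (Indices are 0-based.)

[i=0,j=0] 8>0 → j++
[i=0,j=1] 8>6 → j++
[i=0,j=2] 8>7 → j++
[i=0,j=3] 8==8 emit → i++,j++
[i=1,j=4] 17>11 → j++
[i=1,j=5] 17>13 → j++
[i=1,j=6] 17>14 → j++
[i=1,j=7] 17<28 → i++

i=2, j=7, emitted=[8]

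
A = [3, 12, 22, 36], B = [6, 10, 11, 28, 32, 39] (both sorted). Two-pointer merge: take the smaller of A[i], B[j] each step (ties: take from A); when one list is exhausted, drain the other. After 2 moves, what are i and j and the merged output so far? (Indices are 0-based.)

[i=0,j=0] A[i]=3<=B[j]=6 take 3 → i++
[i=1,j=0] A[i]=12>B[j]=6 take 6 → j++

i=1, j=1, merged so far=[3, 6]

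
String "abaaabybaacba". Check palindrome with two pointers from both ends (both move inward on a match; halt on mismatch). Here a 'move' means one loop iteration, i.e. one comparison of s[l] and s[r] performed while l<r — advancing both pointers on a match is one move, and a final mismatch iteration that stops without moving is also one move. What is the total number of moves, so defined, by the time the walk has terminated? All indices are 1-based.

l=1 r=13: 'a'=='a', l++,r--
l=2 r=12: 'b'=='b', l++,r--
l=3 r=11: 'a'!='c', stop

3 moves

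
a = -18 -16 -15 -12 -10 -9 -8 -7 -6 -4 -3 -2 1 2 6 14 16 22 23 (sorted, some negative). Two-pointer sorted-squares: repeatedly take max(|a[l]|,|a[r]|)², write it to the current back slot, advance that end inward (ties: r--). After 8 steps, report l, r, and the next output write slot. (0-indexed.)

l=4, r=14, next write slot=10

l=0 r=18: |-18|<=|23| out[18]=529, r--
l=0 r=17: |-18|<=|22| out[17]=484, r--
l=0 r=16: |-18|>|16| out[16]=324, l++
l=1 r=16: |-16|<=|16| out[15]=256, r--
l=1 r=15: |-16|>|14| out[14]=256, l++
l=2 r=15: |-15|>|14| out[13]=225, l++
l=3 r=15: |-12|<=|14| out[12]=196, r--
l=3 r=14: |-12|>|6| out[11]=144, l++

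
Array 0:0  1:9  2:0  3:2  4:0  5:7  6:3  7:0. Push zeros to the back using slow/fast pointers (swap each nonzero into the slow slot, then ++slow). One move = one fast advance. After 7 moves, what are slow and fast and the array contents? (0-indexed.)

slow=0 fast=0: a[fast]=0, fast++
slow=0 fast=1: a[fast]=9≠0 swap→a[0]=9, slow++,fast++
slow=1 fast=2: a[fast]=0, fast++
slow=1 fast=3: a[fast]=2≠0 swap→a[1]=2, slow++,fast++
slow=2 fast=4: a[fast]=0, fast++
slow=2 fast=5: a[fast]=7≠0 swap→a[2]=7, slow++,fast++
slow=3 fast=6: a[fast]=3≠0 swap→a[3]=3, slow++,fast++

slow=4, fast=7, a=[9, 2, 7, 3, 0, 0, 0, 0]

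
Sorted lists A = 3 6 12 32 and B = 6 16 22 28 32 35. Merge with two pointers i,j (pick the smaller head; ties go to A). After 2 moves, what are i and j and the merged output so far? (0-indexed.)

[i=0,j=0] A[i]=3<=B[j]=6 take 3 → i++
[i=1,j=0] A[i]=6<=B[j]=6 take 6 → i++

i=2, j=0, merged so far=[3, 6]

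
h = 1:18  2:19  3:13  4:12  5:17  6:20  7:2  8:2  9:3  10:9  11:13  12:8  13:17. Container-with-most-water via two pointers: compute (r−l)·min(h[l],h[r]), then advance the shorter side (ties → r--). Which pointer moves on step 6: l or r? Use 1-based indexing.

l=1 r=13: min(18,17)*12=204 best=204 *, r--
l=1 r=12: min(18,8)*11=88 best=204, r--
l=1 r=11: min(18,13)*10=130 best=204, r--
l=1 r=10: min(18,9)*9=81 best=204, r--
l=1 r=9: min(18,3)*8=24 best=204, r--
l=1 r=8: min(18,2)*7=14 best=204, r--

r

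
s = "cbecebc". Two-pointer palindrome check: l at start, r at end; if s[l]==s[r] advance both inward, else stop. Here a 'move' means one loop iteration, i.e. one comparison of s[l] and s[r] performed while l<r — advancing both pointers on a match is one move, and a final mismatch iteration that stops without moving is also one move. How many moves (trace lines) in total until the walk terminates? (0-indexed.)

3 moves

[0,6] 'c'=='c' → l++,r--
[1,5] 'b'=='b' → l++,r--
[2,4] 'e'=='e' → l++,r--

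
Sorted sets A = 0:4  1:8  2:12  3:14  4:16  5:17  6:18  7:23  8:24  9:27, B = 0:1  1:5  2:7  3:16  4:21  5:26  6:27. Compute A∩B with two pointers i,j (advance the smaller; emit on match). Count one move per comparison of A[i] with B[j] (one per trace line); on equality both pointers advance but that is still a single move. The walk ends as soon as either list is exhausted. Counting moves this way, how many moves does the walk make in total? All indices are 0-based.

i=0 j=0: 4>1, j++
i=0 j=1: 4<5, i++
i=1 j=1: 8>5, j++
i=1 j=2: 8>7, j++
i=1 j=3: 8<16, i++
i=2 j=3: 12<16, i++
i=3 j=3: 14<16, i++
i=4 j=3: 16==16 emit, i++,j++
i=5 j=4: 17<21, i++
i=6 j=4: 18<21, i++
i=7 j=4: 23>21, j++
i=7 j=5: 23<26, i++
i=8 j=5: 24<26, i++
i=9 j=5: 27>26, j++
i=9 j=6: 27==27 emit, i++,j++

15 moves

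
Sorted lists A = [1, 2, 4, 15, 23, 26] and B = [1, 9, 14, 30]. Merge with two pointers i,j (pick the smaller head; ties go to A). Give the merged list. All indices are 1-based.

[1, 1, 2, 4, 9, 14, 15, 23, 26, 30]

[i=1,j=1] A[i]=1<=B[j]=1 take 1 → i++
[i=2,j=1] A[i]=2>B[j]=1 take 1 → j++
[i=2,j=2] A[i]=2<=B[j]=9 take 2 → i++
[i=3,j=2] A[i]=4<=B[j]=9 take 4 → i++
[i=4,j=2] A[i]=15>B[j]=9 take 9 → j++
[i=4,j=3] A[i]=15>B[j]=14 take 14 → j++
[i=4,j=4] A[i]=15<=B[j]=30 take 15 → i++
[i=5,j=4] A[i]=23<=B[j]=30 take 23 → i++
[i=6,j=4] A[i]=26<=B[j]=30 take 26 → i++
[i=7,j=4] A done, take B[j]=30 → j++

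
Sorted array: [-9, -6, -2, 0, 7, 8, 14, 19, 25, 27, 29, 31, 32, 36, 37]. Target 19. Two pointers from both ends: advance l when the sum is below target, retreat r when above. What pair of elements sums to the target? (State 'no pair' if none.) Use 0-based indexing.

(-6, 25)

l=0 r=14: -9+37=28 >19, r--
l=0 r=13: -9+36=27 >19, r--
l=0 r=12: -9+32=23 >19, r--
l=0 r=11: -9+31=22 >19, r--
l=0 r=10: -9+29=20 >19, r--
l=0 r=9: -9+27=18 <19, l++
l=1 r=9: -6+27=21 >19, r--
l=1 r=8: -6+25=19, found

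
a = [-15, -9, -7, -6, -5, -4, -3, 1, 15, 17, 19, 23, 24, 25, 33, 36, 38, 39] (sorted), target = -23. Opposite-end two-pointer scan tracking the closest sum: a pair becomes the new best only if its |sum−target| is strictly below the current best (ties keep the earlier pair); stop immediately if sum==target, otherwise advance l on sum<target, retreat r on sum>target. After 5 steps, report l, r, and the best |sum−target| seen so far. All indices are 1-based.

l=1, r=13, best |Δ|=33

[1,18] -15+39=24 d=47 * → r--
[1,17] -15+38=23 d=46 * → r--
[1,16] -15+36=21 d=44 * → r--
[1,15] -15+33=18 d=41 * → r--
[1,14] -15+25=10 d=33 * → r--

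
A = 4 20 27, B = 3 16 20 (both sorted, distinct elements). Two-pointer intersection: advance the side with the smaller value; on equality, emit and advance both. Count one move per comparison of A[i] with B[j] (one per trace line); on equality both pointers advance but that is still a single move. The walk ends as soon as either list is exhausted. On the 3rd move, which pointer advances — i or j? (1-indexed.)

i=1 j=1: 4>3, j++
i=1 j=2: 4<16, i++
i=2 j=2: 20>16, j++

j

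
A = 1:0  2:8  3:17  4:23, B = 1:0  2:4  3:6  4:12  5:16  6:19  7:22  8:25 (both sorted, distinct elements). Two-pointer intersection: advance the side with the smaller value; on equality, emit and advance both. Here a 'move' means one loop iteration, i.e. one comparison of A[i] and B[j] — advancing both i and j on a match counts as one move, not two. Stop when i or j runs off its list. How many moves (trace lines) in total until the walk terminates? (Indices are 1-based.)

[i=1,j=1] 0==0 emit → i++,j++
[i=2,j=2] 8>4 → j++
[i=2,j=3] 8>6 → j++
[i=2,j=4] 8<12 → i++
[i=3,j=4] 17>12 → j++
[i=3,j=5] 17>16 → j++
[i=3,j=6] 17<19 → i++
[i=4,j=6] 23>19 → j++
[i=4,j=7] 23>22 → j++
[i=4,j=8] 23<25 → i++

10 moves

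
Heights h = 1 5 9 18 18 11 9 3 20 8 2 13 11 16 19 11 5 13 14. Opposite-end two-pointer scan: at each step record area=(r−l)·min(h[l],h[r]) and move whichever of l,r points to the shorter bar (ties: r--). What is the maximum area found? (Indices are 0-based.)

l=0 r=18: min(1,14)*18=18 best=18 *, l++
l=1 r=18: min(5,14)*17=85 best=85 *, l++
l=2 r=18: min(9,14)*16=144 best=144 *, l++
l=3 r=18: min(18,14)*15=210 best=210 *, r--
l=3 r=17: min(18,13)*14=182 best=210, r--
l=3 r=16: min(18,5)*13=65 best=210, r--
l=3 r=15: min(18,11)*12=132 best=210, r--
l=3 r=14: min(18,19)*11=198 best=210, l++
l=4 r=14: min(18,19)*10=180 best=210, l++
l=5 r=14: min(11,19)*9=99 best=210, l++
l=6 r=14: min(9,19)*8=72 best=210, l++
l=7 r=14: min(3,19)*7=21 best=210, l++
l=8 r=14: min(20,19)*6=114 best=210, r--
l=8 r=13: min(20,16)*5=80 best=210, r--
l=8 r=12: min(20,11)*4=44 best=210, r--
l=8 r=11: min(20,13)*3=39 best=210, r--
l=8 r=10: min(20,2)*2=4 best=210, r--
l=8 r=9: min(20,8)*1=8 best=210, r--

max area = 210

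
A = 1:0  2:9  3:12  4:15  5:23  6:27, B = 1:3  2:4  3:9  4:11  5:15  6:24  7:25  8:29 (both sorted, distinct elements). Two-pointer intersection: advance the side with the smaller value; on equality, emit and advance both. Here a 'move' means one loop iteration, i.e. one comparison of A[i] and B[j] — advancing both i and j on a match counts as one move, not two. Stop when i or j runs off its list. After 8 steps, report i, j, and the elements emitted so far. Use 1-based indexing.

i=6, j=6, emitted=[9, 15]

i=1 j=1: 0<3, i++
i=2 j=1: 9>3, j++
i=2 j=2: 9>4, j++
i=2 j=3: 9==9 emit, i++,j++
i=3 j=4: 12>11, j++
i=3 j=5: 12<15, i++
i=4 j=5: 15==15 emit, i++,j++
i=5 j=6: 23<24, i++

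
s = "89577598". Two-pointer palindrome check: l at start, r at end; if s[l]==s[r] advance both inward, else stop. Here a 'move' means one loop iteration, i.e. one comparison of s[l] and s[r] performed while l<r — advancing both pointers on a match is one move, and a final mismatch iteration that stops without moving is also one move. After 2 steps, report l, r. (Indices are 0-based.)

l=0 r=7: '8'=='8', l++,r--
l=1 r=6: '9'=='9', l++,r--

l=2, r=5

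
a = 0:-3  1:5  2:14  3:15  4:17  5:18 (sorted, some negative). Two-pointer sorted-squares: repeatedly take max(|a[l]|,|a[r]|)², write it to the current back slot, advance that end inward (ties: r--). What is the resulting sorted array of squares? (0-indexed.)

[9, 25, 196, 225, 289, 324]

l=0 r=5: |-3|<=|18| out[5]=324, r--
l=0 r=4: |-3|<=|17| out[4]=289, r--
l=0 r=3: |-3|<=|15| out[3]=225, r--
l=0 r=2: |-3|<=|14| out[2]=196, r--
l=0 r=1: |-3|<=|5| out[1]=25, r--
l=0 r=0: |-3|<=|-3| out[0]=9, r--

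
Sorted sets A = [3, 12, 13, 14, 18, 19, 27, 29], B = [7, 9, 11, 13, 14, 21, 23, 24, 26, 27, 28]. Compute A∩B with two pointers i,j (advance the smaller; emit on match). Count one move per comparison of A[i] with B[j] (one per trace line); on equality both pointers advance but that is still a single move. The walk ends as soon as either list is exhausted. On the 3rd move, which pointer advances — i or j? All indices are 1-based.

j

i=1 j=1: 3<7, i++
i=2 j=1: 12>7, j++
i=2 j=2: 12>9, j++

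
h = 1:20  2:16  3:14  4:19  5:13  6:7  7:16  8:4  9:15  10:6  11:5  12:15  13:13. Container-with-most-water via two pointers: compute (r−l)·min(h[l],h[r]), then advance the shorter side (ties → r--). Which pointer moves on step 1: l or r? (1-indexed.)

r

[1,13] min(20,13)*12=156 best=156 * → r--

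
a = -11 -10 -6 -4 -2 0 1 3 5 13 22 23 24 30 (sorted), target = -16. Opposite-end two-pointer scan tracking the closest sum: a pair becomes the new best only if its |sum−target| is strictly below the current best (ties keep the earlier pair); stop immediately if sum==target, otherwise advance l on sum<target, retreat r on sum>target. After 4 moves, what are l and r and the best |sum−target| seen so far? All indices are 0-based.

[0,13] -11+30=19 d=35 * → r--
[0,12] -11+24=13 d=29 * → r--
[0,11] -11+23=12 d=28 * → r--
[0,10] -11+22=11 d=27 * → r--

l=0, r=9, best |Δ|=27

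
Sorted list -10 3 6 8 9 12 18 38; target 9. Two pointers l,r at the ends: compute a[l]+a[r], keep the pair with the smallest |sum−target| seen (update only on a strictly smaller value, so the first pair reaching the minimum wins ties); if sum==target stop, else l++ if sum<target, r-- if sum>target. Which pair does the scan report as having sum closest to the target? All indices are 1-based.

pair (3, 6) with sum 9 (|Δ|=0)

[1,8] -10+38=28 d=19 * → r--
[1,7] -10+18=8 d=1 * → l++
[2,7] 3+18=21 d=12 → r--
[2,6] 3+12=15 d=6 → r--
[2,5] 3+9=12 d=3 → r--
[2,4] 3+8=11 d=2 → r--
[2,3] 3+6=9 d=0 * → stop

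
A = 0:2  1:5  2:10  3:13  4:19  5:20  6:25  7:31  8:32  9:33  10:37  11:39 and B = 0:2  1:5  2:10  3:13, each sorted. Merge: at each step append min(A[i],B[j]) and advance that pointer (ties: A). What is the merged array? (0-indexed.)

i=0 j=0: A[i]=2<=B[j]=2 take 2, i++
i=1 j=0: A[i]=5>B[j]=2 take 2, j++
i=1 j=1: A[i]=5<=B[j]=5 take 5, i++
i=2 j=1: A[i]=10>B[j]=5 take 5, j++
i=2 j=2: A[i]=10<=B[j]=10 take 10, i++
i=3 j=2: A[i]=13>B[j]=10 take 10, j++
i=3 j=3: A[i]=13<=B[j]=13 take 13, i++
i=4 j=3: A[i]=19>B[j]=13 take 13, j++
i=4 j=4: B done, take A[i]=19, i++
i=5 j=4: B done, take A[i]=20, i++
i=6 j=4: B done, take A[i]=25, i++
i=7 j=4: B done, take A[i]=31, i++
i=8 j=4: B done, take A[i]=32, i++
i=9 j=4: B done, take A[i]=33, i++
i=10 j=4: B done, take A[i]=37, i++
i=11 j=4: B done, take A[i]=39, i++

[2, 2, 5, 5, 10, 10, 13, 13, 19, 20, 25, 31, 32, 33, 37, 39]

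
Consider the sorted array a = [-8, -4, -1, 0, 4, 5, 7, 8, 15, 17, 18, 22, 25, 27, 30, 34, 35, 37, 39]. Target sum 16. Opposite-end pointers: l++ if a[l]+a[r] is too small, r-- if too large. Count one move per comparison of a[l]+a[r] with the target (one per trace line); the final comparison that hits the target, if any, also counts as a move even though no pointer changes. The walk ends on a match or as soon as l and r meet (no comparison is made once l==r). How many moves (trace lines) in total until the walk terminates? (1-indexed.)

[1,19] -8+39=31 >16 → r--
[1,18] -8+37=29 >16 → r--
[1,17] -8+35=27 >16 → r--
[1,16] -8+34=26 >16 → r--
[1,15] -8+30=22 >16 → r--
[1,14] -8+27=19 >16 → r--
[1,13] -8+25=17 >16 → r--
[1,12] -8+22=14 <16 → l++
[2,12] -4+22=18 >16 → r--
[2,11] -4+18=14 <16 → l++
[3,11] -1+18=17 >16 → r--
[3,10] -1+17=16 → found

12 moves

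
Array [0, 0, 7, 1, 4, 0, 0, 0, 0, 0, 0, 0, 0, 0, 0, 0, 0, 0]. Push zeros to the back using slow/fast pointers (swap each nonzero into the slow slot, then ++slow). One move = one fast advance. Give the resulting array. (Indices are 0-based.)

[7, 1, 4, 0, 0, 0, 0, 0, 0, 0, 0, 0, 0, 0, 0, 0, 0, 0]

(s=0,f=0) a[fast]=0 → fast++
(s=0,f=1) a[fast]=0 → fast++
(s=0,f=2) a[fast]=7≠0 swap→a[0]=7 → slow++,fast++
(s=1,f=3) a[fast]=1≠0 swap→a[1]=1 → slow++,fast++
(s=2,f=4) a[fast]=4≠0 swap→a[2]=4 → slow++,fast++
(s=3,f=5) a[fast]=0 → fast++
(s=3,f=6) a[fast]=0 → fast++
(s=3,f=7) a[fast]=0 → fast++
(s=3,f=8) a[fast]=0 → fast++
(s=3,f=9) a[fast]=0 → fast++
(s=3,f=10) a[fast]=0 → fast++
(s=3,f=11) a[fast]=0 → fast++
(s=3,f=12) a[fast]=0 → fast++
(s=3,f=13) a[fast]=0 → fast++
(s=3,f=14) a[fast]=0 → fast++
(s=3,f=15) a[fast]=0 → fast++
(s=3,f=16) a[fast]=0 → fast++
(s=3,f=17) a[fast]=0 → fast++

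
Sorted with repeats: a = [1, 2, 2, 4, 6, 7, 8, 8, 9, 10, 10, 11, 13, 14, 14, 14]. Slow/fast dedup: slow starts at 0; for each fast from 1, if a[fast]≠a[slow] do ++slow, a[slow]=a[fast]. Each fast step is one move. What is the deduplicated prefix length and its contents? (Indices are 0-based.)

length 11; prefix = [1, 2, 4, 6, 7, 8, 9, 10, 11, 13, 14]

slow=0 fast=1: a[fast]=2≠a[slow]=1 write a[1]=2, slow++,fast++
slow=1 fast=2: a[fast]=2=a[slow] dup, fast++
slow=1 fast=3: a[fast]=4≠a[slow]=2 write a[2]=4, slow++,fast++
slow=2 fast=4: a[fast]=6≠a[slow]=4 write a[3]=6, slow++,fast++
slow=3 fast=5: a[fast]=7≠a[slow]=6 write a[4]=7, slow++,fast++
slow=4 fast=6: a[fast]=8≠a[slow]=7 write a[5]=8, slow++,fast++
slow=5 fast=7: a[fast]=8=a[slow] dup, fast++
slow=5 fast=8: a[fast]=9≠a[slow]=8 write a[6]=9, slow++,fast++
slow=6 fast=9: a[fast]=10≠a[slow]=9 write a[7]=10, slow++,fast++
slow=7 fast=10: a[fast]=10=a[slow] dup, fast++
slow=7 fast=11: a[fast]=11≠a[slow]=10 write a[8]=11, slow++,fast++
slow=8 fast=12: a[fast]=13≠a[slow]=11 write a[9]=13, slow++,fast++
slow=9 fast=13: a[fast]=14≠a[slow]=13 write a[10]=14, slow++,fast++
slow=10 fast=14: a[fast]=14=a[slow] dup, fast++
slow=10 fast=15: a[fast]=14=a[slow] dup, fast++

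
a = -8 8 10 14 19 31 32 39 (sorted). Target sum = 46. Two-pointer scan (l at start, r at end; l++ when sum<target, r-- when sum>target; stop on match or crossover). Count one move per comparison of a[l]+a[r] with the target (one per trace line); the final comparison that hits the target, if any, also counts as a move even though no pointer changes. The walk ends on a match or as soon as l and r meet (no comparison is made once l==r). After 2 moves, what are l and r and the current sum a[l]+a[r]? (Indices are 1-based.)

l=2, r=7, sum=40

[1,8] -8+39=31 <46 → l++
[2,8] 8+39=47 >46 → r--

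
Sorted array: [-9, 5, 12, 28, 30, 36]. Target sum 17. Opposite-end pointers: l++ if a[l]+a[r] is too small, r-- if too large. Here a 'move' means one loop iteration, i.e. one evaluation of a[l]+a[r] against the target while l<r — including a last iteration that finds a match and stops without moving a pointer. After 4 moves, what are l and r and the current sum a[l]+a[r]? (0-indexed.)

l=1, r=2, sum=17

l=0 r=5: -9+36=27 >17, r--
l=0 r=4: -9+30=21 >17, r--
l=0 r=3: -9+28=19 >17, r--
l=0 r=2: -9+12=3 <17, l++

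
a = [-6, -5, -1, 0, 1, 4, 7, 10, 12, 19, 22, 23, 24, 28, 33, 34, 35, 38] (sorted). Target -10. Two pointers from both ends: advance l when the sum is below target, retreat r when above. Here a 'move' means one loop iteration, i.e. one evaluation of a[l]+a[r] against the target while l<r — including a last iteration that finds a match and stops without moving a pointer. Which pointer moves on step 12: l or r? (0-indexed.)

[0,17] -6+38=32 >-10 → r--
[0,16] -6+35=29 >-10 → r--
[0,15] -6+34=28 >-10 → r--
[0,14] -6+33=27 >-10 → r--
[0,13] -6+28=22 >-10 → r--
[0,12] -6+24=18 >-10 → r--
[0,11] -6+23=17 >-10 → r--
[0,10] -6+22=16 >-10 → r--
[0,9] -6+19=13 >-10 → r--
[0,8] -6+12=6 >-10 → r--
[0,7] -6+10=4 >-10 → r--
[0,6] -6+7=1 >-10 → r--

r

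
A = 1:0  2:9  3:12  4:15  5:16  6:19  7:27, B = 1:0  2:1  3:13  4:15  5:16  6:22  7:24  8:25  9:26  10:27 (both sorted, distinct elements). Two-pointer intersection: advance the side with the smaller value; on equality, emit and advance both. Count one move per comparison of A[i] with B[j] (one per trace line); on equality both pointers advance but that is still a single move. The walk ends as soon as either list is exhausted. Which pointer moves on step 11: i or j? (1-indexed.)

j

i=1 j=1: 0==0 emit, i++,j++
i=2 j=2: 9>1, j++
i=2 j=3: 9<13, i++
i=3 j=3: 12<13, i++
i=4 j=3: 15>13, j++
i=4 j=4: 15==15 emit, i++,j++
i=5 j=5: 16==16 emit, i++,j++
i=6 j=6: 19<22, i++
i=7 j=6: 27>22, j++
i=7 j=7: 27>24, j++
i=7 j=8: 27>25, j++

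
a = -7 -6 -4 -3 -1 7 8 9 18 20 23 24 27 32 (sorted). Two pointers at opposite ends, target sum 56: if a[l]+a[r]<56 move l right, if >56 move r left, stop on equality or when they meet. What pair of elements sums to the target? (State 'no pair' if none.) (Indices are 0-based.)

[0,13] -7+32=25 <56 → l++
[1,13] -6+32=26 <56 → l++
[2,13] -4+32=28 <56 → l++
[3,13] -3+32=29 <56 → l++
[4,13] -1+32=31 <56 → l++
[5,13] 7+32=39 <56 → l++
[6,13] 8+32=40 <56 → l++
[7,13] 9+32=41 <56 → l++
[8,13] 18+32=50 <56 → l++
[9,13] 20+32=52 <56 → l++
[10,13] 23+32=55 <56 → l++
[11,13] 24+32=56 → found

(24, 32)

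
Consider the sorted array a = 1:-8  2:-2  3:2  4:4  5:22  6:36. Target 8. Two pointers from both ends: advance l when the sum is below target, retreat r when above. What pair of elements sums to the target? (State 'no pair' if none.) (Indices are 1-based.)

l=1 r=6: -8+36=28 >8, r--
l=1 r=5: -8+22=14 >8, r--
l=1 r=4: -8+4=-4 <8, l++
l=2 r=4: -2+4=2 <8, l++
l=3 r=4: 2+4=6 <8, l++

no pair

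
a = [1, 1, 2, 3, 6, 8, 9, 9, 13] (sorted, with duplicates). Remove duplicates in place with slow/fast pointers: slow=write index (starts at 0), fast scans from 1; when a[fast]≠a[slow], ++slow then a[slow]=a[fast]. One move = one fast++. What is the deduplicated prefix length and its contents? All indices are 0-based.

length 7; prefix = [1, 2, 3, 6, 8, 9, 13]

slow=0 fast=1: a[fast]=1=a[slow] dup, fast++
slow=0 fast=2: a[fast]=2≠a[slow]=1 write a[1]=2, slow++,fast++
slow=1 fast=3: a[fast]=3≠a[slow]=2 write a[2]=3, slow++,fast++
slow=2 fast=4: a[fast]=6≠a[slow]=3 write a[3]=6, slow++,fast++
slow=3 fast=5: a[fast]=8≠a[slow]=6 write a[4]=8, slow++,fast++
slow=4 fast=6: a[fast]=9≠a[slow]=8 write a[5]=9, slow++,fast++
slow=5 fast=7: a[fast]=9=a[slow] dup, fast++
slow=5 fast=8: a[fast]=13≠a[slow]=9 write a[6]=13, slow++,fast++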